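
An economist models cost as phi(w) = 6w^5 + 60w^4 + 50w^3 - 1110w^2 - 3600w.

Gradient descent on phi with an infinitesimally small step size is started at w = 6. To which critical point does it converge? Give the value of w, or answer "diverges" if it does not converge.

phi'(w) = 30(w - 3)(w + 2)(w + 4)(w + 5), so phi'(6) = 79200.
Gradient descent moves in the -phi' direction, i.e. w is decreasing.
The nearest critical point in that direction is w = 3, where phi'' = 8400 > 0 (a local minimum). The iterate converges there.

3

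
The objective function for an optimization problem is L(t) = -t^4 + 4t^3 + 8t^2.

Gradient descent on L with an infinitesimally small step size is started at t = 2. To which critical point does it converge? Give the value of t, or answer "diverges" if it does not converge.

0

L'(t) = -4t(t - 4)(t + 1), so L'(2) = 48.
Gradient descent moves in the -L' direction, i.e. t is decreasing.
The nearest critical point in that direction is t = 0, where L'' = 16 > 0 (a local minimum). The iterate converges there.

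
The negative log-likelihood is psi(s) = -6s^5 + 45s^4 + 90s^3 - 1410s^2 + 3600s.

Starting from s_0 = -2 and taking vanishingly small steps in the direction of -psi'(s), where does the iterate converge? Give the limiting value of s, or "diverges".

-4

psi'(s) = -30(s - 5)(s - 3)(s - 2)(s + 4), so psi'(-2) = 8400.
Gradient descent moves in the -psi' direction, i.e. s is decreasing.
The nearest critical point in that direction is s = -4, where psi'' = 11340 > 0 (a local minimum). The iterate converges there.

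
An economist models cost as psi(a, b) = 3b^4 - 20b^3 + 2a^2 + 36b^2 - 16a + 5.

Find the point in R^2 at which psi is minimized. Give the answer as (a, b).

psi(a,b) separates as P(a) + Q(b) + 5, so its minimum is min P + min Q + 5.
P'(a) = 4a - 16 vanishes at a ∈ {4}; Q'(b) = 12b(b - 3)(b - 2) vanishes at b ∈ {0, 2, 3}.
Local minima of P (where P''>0): P(4)=-32. Local minima of Q: Q(0)=0, Q(3)=27.
So the global minimum of psi is P(4) + Q(0) + 5 = -32 + 0 + 5 = -27, attained at (4, 0).

(4, 0)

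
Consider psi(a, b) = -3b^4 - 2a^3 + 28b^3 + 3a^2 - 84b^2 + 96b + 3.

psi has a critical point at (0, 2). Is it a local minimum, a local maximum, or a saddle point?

The mixed partial ∂²psi/∂a∂b is 0, so the Hessian at any point is diag(psi_aa, psi_bb) = diag(6(-2a + 1), 12(-3b^2 + 14b - 14)).
At (0, 2): H = diag(6, 24).
Both eigenvalues are positive, so H is positive definite: a local minimum.

local minimum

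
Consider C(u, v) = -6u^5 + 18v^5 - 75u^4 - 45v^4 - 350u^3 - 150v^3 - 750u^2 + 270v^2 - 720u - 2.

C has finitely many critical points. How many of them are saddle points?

C separates as a function of u plus a function of v, so ∇C=0 decouples.
∂C/∂u = -30(u + 1)(u + 2)(u + 3)(u + 4) = 0 at u ∈ {-4, -3, -2, -1}; ∂C/∂v = 90v(v - 3)(v - 1)(v + 2) = 0 at v ∈ {-2, 0, 1, 3}.
The Hessian is diagonal: diag(C_uu, C_vv). Second derivatives: C_uu(-4)=180, C_uu(-3)=-60, C_uu(-2)=60, C_uu(-1)=-180; C_vv(-2)=-2700, C_vv(0)=540, C_vv(1)=-540, C_vv(3)=2700.
Saddle points occur where the two diagonal entries have opposite signs: (-4, -2), (-4, 1), (-3, 0), (-3, 3), (-2, -2), (-2, 1), (-1, 0), (-1, 3). Count: 8.

8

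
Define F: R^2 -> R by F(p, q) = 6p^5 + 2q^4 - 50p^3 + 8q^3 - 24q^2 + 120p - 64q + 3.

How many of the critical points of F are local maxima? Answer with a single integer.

F separates as a function of p plus a function of q, so ∇F=0 decouples.
∂F/∂p = 30(p - 2)(p - 1)(p + 1)(p + 2) = 0 at p ∈ {-2, -1, 1, 2}; ∂F/∂q = 8(q - 2)(q + 1)(q + 4) = 0 at q ∈ {-4, -1, 2}.
The Hessian is diagonal: diag(F_pp, F_qq). Second derivatives: F_pp(-2)=-360, F_pp(-1)=180, F_pp(1)=-180, F_pp(2)=360; F_qq(-4)=144, F_qq(-1)=-72, F_qq(2)=144.
Local maxima occur where both diagonal entries negative: (-2, -1), (1, -1). Count: 2.

2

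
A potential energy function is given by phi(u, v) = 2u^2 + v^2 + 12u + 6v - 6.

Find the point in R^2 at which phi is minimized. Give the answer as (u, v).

phi(u,v) separates as P(u) + Q(v) − 6, so its minimum is min P + min Q − 6.
P'(u) = 4u + 12 vanishes at u ∈ {-3}; Q'(v) = 2v + 6 vanishes at v ∈ {-3}.
Local minima of P (where P''>0): P(-3)=-18. Local minima of Q: Q(-3)=-9.
So the global minimum of phi is P(-3) + Q(-3) − 6 = -18 − 9 − 6 = -33, attained at (-3, -3).

(-3, -3)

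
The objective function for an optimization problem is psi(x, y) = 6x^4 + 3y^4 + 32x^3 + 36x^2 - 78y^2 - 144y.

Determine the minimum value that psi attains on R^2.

psi(x,y) separates as P(x) + Q(y), so its minimum is min P + min Q.
P'(x) = 24x(x + 1)(x + 3) vanishes at x ∈ {-3, -1, 0}; Q'(y) = 12(y - 4)(y + 1)(y + 3) vanishes at y ∈ {-3, -1, 4}.
Local minima of P (where P''>0): P(-3)=-54, P(0)=0. Local minima of Q: Q(-3)=-27, Q(4)=-1056.
So the global minimum of psi is P(-3) + Q(4) = -54 − 1056 = -1110, attained at (-3, 4).

-1110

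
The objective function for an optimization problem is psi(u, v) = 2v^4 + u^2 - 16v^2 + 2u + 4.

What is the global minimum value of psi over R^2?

-29

psi(u,v) separates as P(u) + Q(v) + 4, so its minimum is min P + min Q + 4.
P'(u) = 2u + 2 vanishes at u ∈ {-1}; Q'(v) = 8v(v - 2)(v + 2) vanishes at v ∈ {-2, 0, 2}.
Local minima of P (where P''>0): P(-1)=-1. Local minima of Q: Q(-2)=-32, Q(2)=-32.
So the global minimum of psi is P(-1) + Q(-2) + 4 = -1 − 32 + 4 = -29, attained at (-1, -2).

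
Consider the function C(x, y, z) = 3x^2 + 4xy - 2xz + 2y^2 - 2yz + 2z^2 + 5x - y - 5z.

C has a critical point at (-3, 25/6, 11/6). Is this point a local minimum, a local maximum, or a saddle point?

The Hessian is constant: H = [[6, 4, -2], [4, 4, -2], [-2, -2, 4]].
Leading principal minors: Δ₁ = 6, Δ₂ = 8, Δ₃ = 24.
All leading minors are positive, so H is positive definite: a local minimum.

local minimum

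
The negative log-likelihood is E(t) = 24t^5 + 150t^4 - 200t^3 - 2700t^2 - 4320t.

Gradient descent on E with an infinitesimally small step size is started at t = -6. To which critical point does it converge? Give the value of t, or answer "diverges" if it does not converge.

diverges

E'(t) = 120(t - 3)(t + 1)(t + 3)(t + 4), so E'(-6) = 32400.
Gradient descent moves in the -E' direction, i.e. t is decreasing.
There is no critical point below t=-6, and E' keeps the same sign, so the iterate runs off to −∞.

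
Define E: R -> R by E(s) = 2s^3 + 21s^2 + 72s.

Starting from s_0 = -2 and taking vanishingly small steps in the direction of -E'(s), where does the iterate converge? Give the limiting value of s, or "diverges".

E'(s) = 6(s + 3)(s + 4), so E'(-2) = 12.
Gradient descent moves in the -E' direction, i.e. s is decreasing.
The nearest critical point in that direction is s = -3, where E'' = 6 > 0 (a local minimum). The iterate converges there.

-3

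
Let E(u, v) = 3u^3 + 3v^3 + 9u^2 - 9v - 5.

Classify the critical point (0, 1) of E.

The mixed partial ∂²E/∂u∂v is 0, so the Hessian at any point is diag(E_uu, E_vv) = diag(18(u + 1), 18v).
At (0, 1): H = diag(18, 18).
Both eigenvalues are positive, so H is positive definite: a local minimum.

local minimum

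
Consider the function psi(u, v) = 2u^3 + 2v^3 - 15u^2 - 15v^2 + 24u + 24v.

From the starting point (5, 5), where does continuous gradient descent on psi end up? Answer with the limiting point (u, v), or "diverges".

(4, 4)

psi is separable, so gradient descent decouples: u follows -∂psi/∂u, v follows -∂psi/∂v.
∂psi/∂u = 6(u - 4)(u - 1); at u=5 this is 24, so u decreases.
∂psi/∂v = 6(v - 4)(v - 1); at v=5 this is 24, so v decreases.
u converges to its nearest critical value 4 (a local min of the u-part); v converges to 4. The iterate converges to (4, 4).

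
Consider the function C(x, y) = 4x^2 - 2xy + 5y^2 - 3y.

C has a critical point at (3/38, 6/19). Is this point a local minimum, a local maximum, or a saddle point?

local minimum

The Hessian of C is constant: H = [[8, -2], [-2, 10]].
det(H) = 8·10 − (-2)² = 76.
det(H) > 0 and tr(H) = 18 > 0, so H is positive definite and the point is a local minimum.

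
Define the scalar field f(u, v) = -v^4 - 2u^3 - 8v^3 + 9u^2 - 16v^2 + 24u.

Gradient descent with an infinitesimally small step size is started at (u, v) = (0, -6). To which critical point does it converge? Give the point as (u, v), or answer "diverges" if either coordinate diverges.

f is separable, so gradient descent decouples: u follows -∂f/∂u, v follows -∂f/∂v.
∂f/∂u = -6(u - 4)(u + 1); at u=0 this is 24, so u decreases.
∂f/∂v = -4v(v + 2)(v + 4); at v=-6 this is 192, so v decreases.
The v-coordinate has no critical point in that direction and runs off to infinity.

diverges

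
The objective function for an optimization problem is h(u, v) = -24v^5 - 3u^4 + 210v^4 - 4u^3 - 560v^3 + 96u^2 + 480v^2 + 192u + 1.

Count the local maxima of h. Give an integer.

h separates as a function of u plus a function of v, so ∇h=0 decouples.
∂h/∂u = -12(u - 4)(u + 1)(u + 4) = 0 at u ∈ {-4, -1, 4}; ∂h/∂v = -120v(v - 4)(v - 2)(v - 1) = 0 at v ∈ {0, 1, 2, 4}.
The Hessian is diagonal: diag(h_uu, h_vv). Second derivatives: h_uu(-4)=-288, h_uu(-1)=180, h_uu(4)=-480; h_vv(0)=960, h_vv(1)=-360, h_vv(2)=480, h_vv(4)=-2880.
Local maxima occur where both diagonal entries negative: (-4, 1), (-4, 4), (4, 1), (4, 4). Count: 4.

4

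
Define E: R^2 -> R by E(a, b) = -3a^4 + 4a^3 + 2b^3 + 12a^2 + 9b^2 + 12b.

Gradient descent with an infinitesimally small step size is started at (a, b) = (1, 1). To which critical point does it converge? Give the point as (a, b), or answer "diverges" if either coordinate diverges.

E is separable, so gradient descent decouples: a follows -∂E/∂a, b follows -∂E/∂b.
∂E/∂a = -12a(a - 2)(a + 1); at a=1 this is 24, so a decreases.
∂E/∂b = 6(b + 1)(b + 2); at b=1 this is 36, so b decreases.
a converges to its nearest critical value 0 (a local min of the a-part); b converges to -1. The iterate converges to (0, -1).

(0, -1)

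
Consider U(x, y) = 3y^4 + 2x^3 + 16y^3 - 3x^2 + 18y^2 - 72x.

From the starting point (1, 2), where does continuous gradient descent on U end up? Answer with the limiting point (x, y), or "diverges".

(4, 0)

U is separable, so gradient descent decouples: x follows -∂U/∂x, y follows -∂U/∂y.
∂U/∂x = 6(x - 4)(x + 3); at x=1 this is -72, so x increases.
∂U/∂y = 12y(y + 1)(y + 3); at y=2 this is 360, so y decreases.
x converges to its nearest critical value 4 (a local min of the x-part); y converges to 0. The iterate converges to (4, 0).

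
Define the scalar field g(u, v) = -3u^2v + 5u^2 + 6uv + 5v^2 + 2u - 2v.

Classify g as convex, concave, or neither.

The term -3u^2v is cubic, so the Hessian is not constant.
∂²g/∂u² = -6v + 10, which takes both signs as v varies (negative for sufficiently large v). A diagonal entry of the Hessian changing sign means the Hessian is neither positive- nor negative-semidefinite on all of R^2.

neither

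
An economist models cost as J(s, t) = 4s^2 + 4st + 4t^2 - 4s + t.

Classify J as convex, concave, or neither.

J is quadratic, so its Hessian is the constant matrix H = [[8, 4], [4, 8]].
det(H) = 48, tr(H) = 16.
det(H) > 0 and tr(H) > 0, so H is positive definite everywhere: convex.

convex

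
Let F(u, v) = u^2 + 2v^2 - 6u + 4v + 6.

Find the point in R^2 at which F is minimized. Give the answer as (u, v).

F(u,v) separates as P(u) + Q(v) + 6, so its minimum is min P + min Q + 6.
P'(u) = 2u - 6 vanishes at u ∈ {3}; Q'(v) = 4v + 4 vanishes at v ∈ {-1}.
Local minima of P (where P''>0): P(3)=-9. Local minima of Q: Q(-1)=-2.
So the global minimum of F is P(3) + Q(-1) + 6 = -9 − 2 + 6 = -5, attained at (3, -1).

(3, -1)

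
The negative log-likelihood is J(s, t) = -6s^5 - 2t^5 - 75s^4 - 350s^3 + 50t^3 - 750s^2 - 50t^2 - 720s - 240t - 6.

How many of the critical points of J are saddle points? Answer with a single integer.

8

J separates as a function of s plus a function of t, so ∇J=0 decouples.
∂J/∂s = -30(s + 1)(s + 2)(s + 3)(s + 4) = 0 at s ∈ {-4, -3, -2, -1}; ∂J/∂t = -10(t - 3)(t - 2)(t + 1)(t + 4) = 0 at t ∈ {-4, -1, 2, 3}.
The Hessian is diagonal: diag(J_ss, J_tt). Second derivatives: J_ss(-4)=180, J_ss(-3)=-60, J_ss(-2)=60, J_ss(-1)=-180; J_tt(-4)=1260, J_tt(-1)=-360, J_tt(2)=180, J_tt(3)=-280.
Saddle points occur where the two diagonal entries have opposite signs: (-4, -1), (-4, 3), (-3, -4), (-3, 2), (-2, -1), (-2, 3), (-1, -4), (-1, 2). Count: 8.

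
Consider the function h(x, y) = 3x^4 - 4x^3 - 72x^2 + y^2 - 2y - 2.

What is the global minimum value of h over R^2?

h(x,y) separates as P(x) + Q(y) − 2, so its minimum is min P + min Q − 2.
P'(x) = 12x(x - 4)(x + 3) vanishes at x ∈ {-3, 0, 4}; Q'(y) = 2y - 2 vanishes at y ∈ {1}.
Local minima of P (where P''>0): P(-3)=-297, P(4)=-640. Local minima of Q: Q(1)=-1.
So the global minimum of h is P(4) + Q(1) − 2 = -640 − 1 − 2 = -643, attained at (4, 1).

-643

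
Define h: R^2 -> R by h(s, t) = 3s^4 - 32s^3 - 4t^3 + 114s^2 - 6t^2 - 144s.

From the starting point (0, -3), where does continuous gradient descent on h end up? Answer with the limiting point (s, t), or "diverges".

(1, -1)

h is separable, so gradient descent decouples: s follows -∂h/∂s, t follows -∂h/∂t.
∂h/∂s = 12(s - 4)(s - 3)(s - 1); at s=0 this is -144, so s increases.
∂h/∂t = -12t(t + 1); at t=-3 this is -72, so t increases.
s converges to its nearest critical value 1 (a local min of the s-part); t converges to -1. The iterate converges to (1, -1).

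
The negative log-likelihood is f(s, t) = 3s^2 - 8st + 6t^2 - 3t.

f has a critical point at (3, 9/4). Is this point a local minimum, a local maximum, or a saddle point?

local minimum

The Hessian of f is constant: H = [[6, -8], [-8, 12]].
det(H) = 6·12 − (-8)² = 8.
det(H) > 0 and tr(H) = 18 > 0, so H is positive definite and the point is a local minimum.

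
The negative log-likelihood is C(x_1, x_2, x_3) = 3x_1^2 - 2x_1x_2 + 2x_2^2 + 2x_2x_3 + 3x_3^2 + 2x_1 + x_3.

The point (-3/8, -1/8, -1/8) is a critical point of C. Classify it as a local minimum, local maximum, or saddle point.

The Hessian is constant: H = [[6, -2, 0], [-2, 4, 2], [0, 2, 6]].
Leading principal minors: Δ₁ = 6, Δ₂ = 20, Δ₃ = 96.
All leading minors are positive, so H is positive definite: a local minimum.

local minimum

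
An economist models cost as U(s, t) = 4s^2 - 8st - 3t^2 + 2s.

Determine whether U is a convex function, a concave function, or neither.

U is quadratic, so its Hessian is the constant matrix H = [[8, -8], [-8, -6]].
det(H) = -112, tr(H) = 2.
det(H) < 0, so H is indefinite: neither convex nor concave.

neither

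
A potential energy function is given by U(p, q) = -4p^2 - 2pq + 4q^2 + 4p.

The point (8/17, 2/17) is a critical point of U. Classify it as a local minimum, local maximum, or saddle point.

The Hessian of U is constant: H = [[-8, -2], [-2, 8]].
det(H) = (-8)·8 − (-2)² = -68.
Since det(H) < 0, H is indefinite and the critical point is a saddle point.

saddle point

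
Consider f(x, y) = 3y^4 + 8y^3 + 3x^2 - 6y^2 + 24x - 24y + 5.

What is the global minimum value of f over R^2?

-62

f(x,y) separates as P(x) + Q(y) + 5, so its minimum is min P + min Q + 5.
P'(x) = 6x + 24 vanishes at x ∈ {-4}; Q'(y) = 12(y - 1)(y + 1)(y + 2) vanishes at y ∈ {-2, -1, 1}.
Local minima of P (where P''>0): P(-4)=-48. Local minima of Q: Q(-2)=8, Q(1)=-19.
So the global minimum of f is P(-4) + Q(1) + 5 = -48 − 19 + 5 = -62, attained at (-4, 1).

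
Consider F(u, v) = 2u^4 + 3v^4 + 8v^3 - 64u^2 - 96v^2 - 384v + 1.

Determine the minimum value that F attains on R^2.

F(u,v) separates as P(u) + Q(v) + 1, so its minimum is min P + min Q + 1.
P'(u) = 8u(u - 4)(u + 4) vanishes at u ∈ {-4, 0, 4}; Q'(v) = 12(v - 4)(v + 2)(v + 4) vanishes at v ∈ {-4, -2, 4}.
Local minima of P (where P''>0): P(-4)=-512, P(4)=-512. Local minima of Q: Q(-4)=256, Q(4)=-1792.
So the global minimum of F is P(-4) + Q(4) + 1 = -512 − 1792 + 1 = -2303, attained at (-4, 4).

-2303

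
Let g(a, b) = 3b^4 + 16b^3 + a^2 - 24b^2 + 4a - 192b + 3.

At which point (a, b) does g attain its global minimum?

g(a,b) separates as P(a) + Q(b) + 3, so its minimum is min P + min Q + 3.
P'(a) = 2a + 4 vanishes at a ∈ {-2}; Q'(b) = 12(b - 2)(b + 2)(b + 4) vanishes at b ∈ {-4, -2, 2}.
Local minima of P (where P''>0): P(-2)=-4. Local minima of Q: Q(-4)=128, Q(2)=-304.
So the global minimum of g is P(-2) + Q(2) + 3 = -4 − 304 + 3 = -305, attained at (-2, 2).

(-2, 2)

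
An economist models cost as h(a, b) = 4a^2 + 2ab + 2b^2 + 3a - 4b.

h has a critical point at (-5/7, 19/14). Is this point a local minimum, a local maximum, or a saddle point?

local minimum

The Hessian of h is constant: H = [[8, 2], [2, 4]].
det(H) = 8·4 − 2² = 28.
det(H) > 0 and tr(H) = 12 > 0, so H is positive definite and the point is a local minimum.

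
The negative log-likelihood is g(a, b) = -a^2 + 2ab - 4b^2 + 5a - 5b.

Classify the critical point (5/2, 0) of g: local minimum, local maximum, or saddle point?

local maximum

The Hessian of g is constant: H = [[-2, 2], [2, -8]].
det(H) = (-2)·(-8) − 2² = 12.
det(H) > 0 and tr(H) = -10 < 0, so H is negative definite and the point is a local maximum.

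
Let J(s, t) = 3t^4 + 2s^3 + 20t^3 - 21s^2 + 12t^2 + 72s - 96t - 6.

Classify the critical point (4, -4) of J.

The mixed partial ∂²J/∂s∂t is 0, so the Hessian at any point is diag(J_ss, J_tt) = diag(6(2s - 7), 12(3t^2 + 10t + 2)).
At (4, -4): H = diag(6, 120).
Both eigenvalues are positive, so H is positive definite: a local minimum.

local minimum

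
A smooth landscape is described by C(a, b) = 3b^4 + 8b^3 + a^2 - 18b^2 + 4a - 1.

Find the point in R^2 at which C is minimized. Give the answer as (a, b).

(-2, -3)

C(a,b) separates as P(a) + Q(b) − 1, so its minimum is min P + min Q − 1.
P'(a) = 2a + 4 vanishes at a ∈ {-2}; Q'(b) = 12b(b - 1)(b + 3) vanishes at b ∈ {-3, 0, 1}.
Local minima of P (where P''>0): P(-2)=-4. Local minima of Q: Q(-3)=-135, Q(1)=-7.
So the global minimum of C is P(-2) + Q(-3) − 1 = -4 − 135 − 1 = -140, attained at (-2, -3).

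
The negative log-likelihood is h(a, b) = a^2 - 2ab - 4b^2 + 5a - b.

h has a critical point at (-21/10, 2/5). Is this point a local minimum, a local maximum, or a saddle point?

saddle point

The Hessian of h is constant: H = [[2, -2], [-2, -8]].
det(H) = 2·(-8) − (-2)² = -20.
Since det(H) < 0, H is indefinite and the critical point is a saddle point.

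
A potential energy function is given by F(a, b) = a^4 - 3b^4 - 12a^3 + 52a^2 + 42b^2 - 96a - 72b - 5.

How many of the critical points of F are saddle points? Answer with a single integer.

5

F separates as a function of a plus a function of b, so ∇F=0 decouples.
∂F/∂a = 4(a - 4)(a - 3)(a - 2) = 0 at a ∈ {2, 3, 4}; ∂F/∂b = -12(b - 2)(b - 1)(b + 3) = 0 at b ∈ {-3, 1, 2}.
The Hessian is diagonal: diag(F_aa, F_bb). Second derivatives: F_aa(2)=8, F_aa(3)=-4, F_aa(4)=8; F_bb(-3)=-240, F_bb(1)=48, F_bb(2)=-60.
Saddle points occur where the two diagonal entries have opposite signs: (2, -3), (2, 2), (3, 1), (4, -3), (4, 2). Count: 5.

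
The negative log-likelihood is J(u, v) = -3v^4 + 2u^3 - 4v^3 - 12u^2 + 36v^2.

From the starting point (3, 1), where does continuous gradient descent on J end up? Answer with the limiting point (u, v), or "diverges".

J is separable, so gradient descent decouples: u follows -∂J/∂u, v follows -∂J/∂v.
∂J/∂u = 6u(u - 4); at u=3 this is -18, so u increases.
∂J/∂v = -12v(v - 2)(v + 3); at v=1 this is 48, so v decreases.
u converges to its nearest critical value 4 (a local min of the u-part); v converges to 0. The iterate converges to (4, 0).

(4, 0)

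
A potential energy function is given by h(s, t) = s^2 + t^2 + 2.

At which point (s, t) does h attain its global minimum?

h(s,t) separates as P(s) + Q(t) + 2, so its minimum is min P + min Q + 2.
P'(s) = 2s vanishes at s ∈ {0}; Q'(t) = 2t vanishes at t ∈ {0}.
Local minima of P (where P''>0): P(0)=0. Local minima of Q: Q(0)=0.
So the global minimum of h is P(0) + Q(0) + 2 = 0 + 0 + 2 = 2, attained at (0, 0).

(0, 0)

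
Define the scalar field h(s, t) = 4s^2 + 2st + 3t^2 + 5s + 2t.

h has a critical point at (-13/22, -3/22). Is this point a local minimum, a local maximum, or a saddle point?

local minimum

The Hessian of h is constant: H = [[8, 2], [2, 6]].
det(H) = 8·6 − 2² = 44.
det(H) > 0 and tr(H) = 14 > 0, so H is positive definite and the point is a local minimum.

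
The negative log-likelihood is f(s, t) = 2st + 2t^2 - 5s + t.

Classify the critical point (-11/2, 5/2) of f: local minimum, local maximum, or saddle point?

saddle point

The Hessian of f is constant: H = [[0, 2], [2, 4]].
det(H) = 0·4 − 2² = -4.
Since det(H) < 0, H is indefinite and the critical point is a saddle point.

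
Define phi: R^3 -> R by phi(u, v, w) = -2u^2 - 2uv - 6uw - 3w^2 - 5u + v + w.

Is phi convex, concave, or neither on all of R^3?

neither

phi is quadratic, so its Hessian is the constant matrix H = [[-4, -2, -6], [-2, 0, 0], [-6, 0, -6]].
Leading principal minors: -4, -4, 24.
Neither pattern holds ⇒ H is indefinite ⇒ neither convex nor concave.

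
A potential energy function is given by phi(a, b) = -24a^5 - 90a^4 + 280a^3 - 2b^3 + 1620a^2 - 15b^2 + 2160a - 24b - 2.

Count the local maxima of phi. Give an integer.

2

phi separates as a function of a plus a function of b, so ∇phi=0 decouples.
∂phi/∂a = -120(a - 3)(a + 1)(a + 2)(a + 3) = 0 at a ∈ {-3, -2, -1, 3}; ∂phi/∂b = -6(b + 1)(b + 4) = 0 at b ∈ {-4, -1}.
The Hessian is diagonal: diag(phi_aa, phi_bb). Second derivatives: phi_aa(-3)=1440, phi_aa(-2)=-600, phi_aa(-1)=960, phi_aa(3)=-14400; phi_bb(-4)=18, phi_bb(-1)=-18.
Local maxima occur where both diagonal entries negative: (-2, -1), (3, -1). Count: 2.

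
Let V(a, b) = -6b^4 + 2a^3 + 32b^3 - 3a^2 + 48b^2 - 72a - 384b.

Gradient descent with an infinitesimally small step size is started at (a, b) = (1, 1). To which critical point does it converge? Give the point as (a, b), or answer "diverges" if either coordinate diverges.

V is separable, so gradient descent decouples: a follows -∂V/∂a, b follows -∂V/∂b.
∂V/∂a = 6(a - 4)(a + 3); at a=1 this is -72, so a increases.
∂V/∂b = -24(b - 4)(b - 2)(b + 2); at b=1 this is -216, so b increases.
a converges to its nearest critical value 4 (a local min of the a-part); b converges to 2. The iterate converges to (4, 2).

(4, 2)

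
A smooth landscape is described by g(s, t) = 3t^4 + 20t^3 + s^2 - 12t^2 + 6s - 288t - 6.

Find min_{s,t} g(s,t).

g(s,t) separates as P(s) + Q(t) − 6, so its minimum is min P + min Q − 6.
P'(s) = 2s + 6 vanishes at s ∈ {-3}; Q'(t) = 12(t - 2)(t + 3)(t + 4) vanishes at t ∈ {-4, -3, 2}.
Local minima of P (where P''>0): P(-3)=-9. Local minima of Q: Q(-4)=448, Q(2)=-416.
So the global minimum of g is P(-3) + Q(2) − 6 = -9 − 416 − 6 = -431, attained at (-3, 2).

-431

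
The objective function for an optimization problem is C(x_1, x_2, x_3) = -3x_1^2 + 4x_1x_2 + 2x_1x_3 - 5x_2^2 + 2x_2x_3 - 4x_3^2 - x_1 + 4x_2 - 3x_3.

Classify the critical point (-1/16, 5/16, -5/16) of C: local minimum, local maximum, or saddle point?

local maximum

The Hessian is constant: H = [[-6, 4, 2], [4, -10, 2], [2, 2, -8]].
Leading principal minors: Δ₁ = -6, Δ₂ = 44, Δ₃ = -256.
The minors alternate sign starting negative (−, +, −), so H is negative definite: a local maximum.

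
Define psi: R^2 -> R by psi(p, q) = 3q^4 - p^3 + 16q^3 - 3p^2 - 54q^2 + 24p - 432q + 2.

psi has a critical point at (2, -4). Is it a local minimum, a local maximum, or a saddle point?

saddle point

The mixed partial ∂²psi/∂p∂q is 0, so the Hessian at any point is diag(psi_pp, psi_qq) = diag(-6(p + 1), 12(3q^2 + 8q - 9)).
At (2, -4): H = diag(-18, 84).
The eigenvalues have opposite signs, so H is indefinite: a saddle point.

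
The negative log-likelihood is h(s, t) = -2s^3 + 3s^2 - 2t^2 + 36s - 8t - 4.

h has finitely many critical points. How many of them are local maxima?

1

h separates as a function of s plus a function of t, so ∇h=0 decouples.
∂h/∂s = -6(s - 3)(s + 2) = 0 at s ∈ {-2, 3}; ∂h/∂t = -4(t + 2) = 0 at t ∈ {-2}.
The Hessian is diagonal: diag(h_ss, h_tt). Second derivatives: h_ss(-2)=30, h_ss(3)=-30; h_tt(-2)=-4.
Local maxima occur where both diagonal entries negative: (3, -2). Count: 1.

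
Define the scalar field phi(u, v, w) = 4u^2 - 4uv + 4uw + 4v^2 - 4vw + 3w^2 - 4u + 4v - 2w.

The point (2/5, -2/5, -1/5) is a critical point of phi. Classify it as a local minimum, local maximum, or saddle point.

local minimum

The Hessian is constant: H = [[8, -4, 4], [-4, 8, -4], [4, -4, 6]].
Leading principal minors: Δ₁ = 8, Δ₂ = 48, Δ₃ = 160.
All leading minors are positive, so H is positive definite: a local minimum.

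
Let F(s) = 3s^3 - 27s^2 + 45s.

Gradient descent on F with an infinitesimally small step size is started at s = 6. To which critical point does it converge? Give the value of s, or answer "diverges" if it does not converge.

F'(s) = 9(s - 5)(s - 1), so F'(6) = 45.
Gradient descent moves in the -F' direction, i.e. s is decreasing.
The nearest critical point in that direction is s = 5, where F'' = 36 > 0 (a local minimum). The iterate converges there.

5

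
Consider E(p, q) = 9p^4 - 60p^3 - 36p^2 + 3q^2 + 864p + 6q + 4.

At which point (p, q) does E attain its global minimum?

E(p,q) separates as A(p) + B(q) + 4, so its minimum is min A + min B + 4.
A'(p) = 36(p - 4)(p - 3)(p + 2) vanishes at p ∈ {-2, 3, 4}; B'(q) = 6q + 6 vanishes at q ∈ {-1}.
Local minima of A (where A''>0): A(-2)=-1248, A(4)=1344. Local minima of B: B(-1)=-3.
So the global minimum of E is A(-2) + B(-1) + 4 = -1248 − 3 + 4 = -1247, attained at (-2, -1).

(-2, -1)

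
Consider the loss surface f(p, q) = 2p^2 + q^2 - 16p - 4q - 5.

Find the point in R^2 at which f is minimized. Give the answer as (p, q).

f(p,q) separates as A(p) + B(q) − 5, so its minimum is min A + min B − 5.
A'(p) = 4p - 16 vanishes at p ∈ {4}; B'(q) = 2q - 4 vanishes at q ∈ {2}.
Local minima of A (where A''>0): A(4)=-32. Local minima of B: B(2)=-4.
So the global minimum of f is A(4) + B(2) − 5 = -32 − 4 − 5 = -41, attained at (4, 2).

(4, 2)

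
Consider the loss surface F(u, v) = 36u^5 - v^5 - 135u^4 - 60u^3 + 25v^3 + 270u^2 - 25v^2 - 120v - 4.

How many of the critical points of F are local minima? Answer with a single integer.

4

F separates as a function of u plus a function of v, so ∇F=0 decouples.
∂F/∂u = 180u(u - 3)(u - 1)(u + 1) = 0 at u ∈ {-1, 0, 1, 3}; ∂F/∂v = -5(v - 3)(v - 2)(v + 1)(v + 4) = 0 at v ∈ {-4, -1, 2, 3}.
The Hessian is diagonal: diag(F_uu, F_vv). Second derivatives: F_uu(-1)=-1440, F_uu(0)=540, F_uu(1)=-720, F_uu(3)=4320; F_vv(-4)=630, F_vv(-1)=-180, F_vv(2)=90, F_vv(3)=-140.
Local minima occur where both diagonal entries positive: (0, -4), (0, 2), (3, -4), (3, 2). Count: 4.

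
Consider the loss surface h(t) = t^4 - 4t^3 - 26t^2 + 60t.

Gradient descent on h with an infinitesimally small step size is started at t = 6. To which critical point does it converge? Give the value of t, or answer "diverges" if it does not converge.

5

h'(t) = 4(t - 5)(t - 1)(t + 3), so h'(6) = 180.
Gradient descent moves in the -h' direction, i.e. t is decreasing.
The nearest critical point in that direction is t = 5, where h'' = 128 > 0 (a local minimum). The iterate converges there.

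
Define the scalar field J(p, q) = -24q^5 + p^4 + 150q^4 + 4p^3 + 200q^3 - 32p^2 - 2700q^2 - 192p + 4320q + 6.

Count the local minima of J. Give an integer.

J separates as a function of p plus a function of q, so ∇J=0 decouples.
∂J/∂p = 4(p - 4)(p + 3)(p + 4) = 0 at p ∈ {-4, -3, 4}; ∂J/∂q = -120(q - 4)(q - 3)(q - 1)(q + 3) = 0 at q ∈ {-3, 1, 3, 4}.
The Hessian is diagonal: diag(J_pp, J_qq). Second derivatives: J_pp(-4)=32, J_pp(-3)=-28, J_pp(4)=224; J_qq(-3)=20160, J_qq(1)=-2880, J_qq(3)=1440, J_qq(4)=-2520.
Local minima occur where both diagonal entries positive: (-4, -3), (-4, 3), (4, -3), (4, 3). Count: 4.

4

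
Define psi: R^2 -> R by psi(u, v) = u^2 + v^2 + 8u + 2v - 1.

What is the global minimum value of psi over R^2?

psi(u,v) separates as P(u) + Q(v) − 1, so its minimum is min P + min Q − 1.
P'(u) = 2u + 8 vanishes at u ∈ {-4}; Q'(v) = 2v + 2 vanishes at v ∈ {-1}.
Local minima of P (where P''>0): P(-4)=-16. Local minima of Q: Q(-1)=-1.
So the global minimum of psi is P(-4) + Q(-1) − 1 = -16 − 1 − 1 = -18, attained at (-4, -1).

-18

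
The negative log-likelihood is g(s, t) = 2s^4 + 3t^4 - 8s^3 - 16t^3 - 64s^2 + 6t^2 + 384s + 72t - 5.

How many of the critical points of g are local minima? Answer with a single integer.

4

g separates as a function of s plus a function of t, so ∇g=0 decouples.
∂g/∂s = 8(s - 4)(s - 3)(s + 4) = 0 at s ∈ {-4, 3, 4}; ∂g/∂t = 12(t - 3)(t - 2)(t + 1) = 0 at t ∈ {-1, 2, 3}.
The Hessian is diagonal: diag(g_ss, g_tt). Second derivatives: g_ss(-4)=448, g_ss(3)=-56, g_ss(4)=64; g_tt(-1)=144, g_tt(2)=-36, g_tt(3)=48.
Local minima occur where both diagonal entries positive: (-4, -1), (-4, 3), (4, -1), (4, 3). Count: 4.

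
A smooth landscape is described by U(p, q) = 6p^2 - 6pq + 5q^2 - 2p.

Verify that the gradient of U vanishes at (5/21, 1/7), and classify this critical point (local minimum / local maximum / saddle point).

∇U = (12p - 6q - 2, -6p + 10q); substituting (5/21, 1/7) gives ∇U = (0, 0), so (5/21, 1/7) is indeed a critical point.
The Hessian of U is constant: H = [[12, -6], [-6, 10]].
det(H) = 12·10 − (-6)² = 84.
det(H) > 0 and tr(H) = 22 > 0, so H is positive definite and the point is a local minimum.

local minimum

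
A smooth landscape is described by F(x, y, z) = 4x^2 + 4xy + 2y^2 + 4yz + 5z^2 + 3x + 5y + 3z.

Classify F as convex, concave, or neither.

convex

F is quadratic, so its Hessian is the constant matrix H = [[8, 4, 0], [4, 4, 4], [0, 4, 10]].
Leading principal minors: 8, 16, 32.
All positive ⇒ H ≻ 0 ⇒ convex.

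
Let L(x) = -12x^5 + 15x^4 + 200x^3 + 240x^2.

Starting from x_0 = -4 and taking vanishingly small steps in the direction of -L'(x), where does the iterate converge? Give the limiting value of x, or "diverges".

L'(x) = -60x(x - 4)(x + 1)(x + 2), so L'(-4) = -11520.
Gradient descent moves in the -L' direction, i.e. x is increasing.
The nearest critical point in that direction is x = -2, where L'' = 720 > 0 (a local minimum). The iterate converges there.

-2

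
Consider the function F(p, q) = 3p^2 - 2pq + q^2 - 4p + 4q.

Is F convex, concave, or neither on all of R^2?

F is quadratic, so its Hessian is the constant matrix H = [[6, -2], [-2, 2]].
det(H) = 8, tr(H) = 8.
det(H) > 0 and tr(H) > 0, so H is positive definite everywhere: convex.

convex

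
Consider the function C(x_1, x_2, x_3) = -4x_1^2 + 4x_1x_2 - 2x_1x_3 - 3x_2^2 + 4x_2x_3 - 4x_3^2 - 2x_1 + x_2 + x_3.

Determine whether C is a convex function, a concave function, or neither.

C is quadratic, so its Hessian is the constant matrix H = [[-8, 4, -2], [4, -6, 4], [-2, 4, -8]].
Leading principal minors: -8, 32, -168.
Signs alternate −, +, − ⇒ H ≺ 0 ⇒ concave.

concave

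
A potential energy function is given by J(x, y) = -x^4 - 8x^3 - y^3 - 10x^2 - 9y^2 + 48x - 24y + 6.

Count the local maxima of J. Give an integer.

J separates as a function of x plus a function of y, so ∇J=0 decouples.
∂J/∂x = -4(x - 1)(x + 3)(x + 4) = 0 at x ∈ {-4, -3, 1}; ∂J/∂y = -3(y + 2)(y + 4) = 0 at y ∈ {-4, -2}.
The Hessian is diagonal: diag(J_xx, J_yy). Second derivatives: J_xx(-4)=-20, J_xx(-3)=16, J_xx(1)=-80; J_yy(-4)=6, J_yy(-2)=-6.
Local maxima occur where both diagonal entries negative: (-4, -2), (1, -2). Count: 2.

2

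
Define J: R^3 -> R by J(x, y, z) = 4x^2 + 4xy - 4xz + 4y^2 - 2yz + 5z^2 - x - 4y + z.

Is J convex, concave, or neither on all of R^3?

convex

J is quadratic, so its Hessian is the constant matrix H = [[8, 4, -4], [4, 8, -2], [-4, -2, 10]].
Leading principal minors: 8, 48, 384.
All positive ⇒ H ≻ 0 ⇒ convex.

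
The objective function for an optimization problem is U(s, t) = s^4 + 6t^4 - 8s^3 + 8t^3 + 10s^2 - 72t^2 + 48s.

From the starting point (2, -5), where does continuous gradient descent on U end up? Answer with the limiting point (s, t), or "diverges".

U is separable, so gradient descent decouples: s follows -∂U/∂s, t follows -∂U/∂t.
∂U/∂s = 4(s - 4)(s - 3)(s + 1); at s=2 this is 24, so s decreases.
∂U/∂t = 24t(t - 2)(t + 3); at t=-5 this is -1680, so t increases.
s converges to its nearest critical value -1 (a local min of the s-part); t converges to -3. The iterate converges to (-1, -3).

(-1, -3)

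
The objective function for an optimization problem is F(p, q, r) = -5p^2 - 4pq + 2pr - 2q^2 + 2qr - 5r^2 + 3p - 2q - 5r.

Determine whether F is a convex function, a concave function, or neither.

F is quadratic, so its Hessian is the constant matrix H = [[-10, -4, 2], [-4, -4, 2], [2, 2, -10]].
Leading principal minors: -10, 24, -216.
Signs alternate −, +, − ⇒ H ≺ 0 ⇒ concave.

concave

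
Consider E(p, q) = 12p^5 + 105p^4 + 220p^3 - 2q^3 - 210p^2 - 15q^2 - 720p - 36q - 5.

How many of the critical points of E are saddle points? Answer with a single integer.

4

E separates as a function of p plus a function of q, so ∇E=0 decouples.
∂E/∂p = 60(p - 1)(p + 1)(p + 3)(p + 4) = 0 at p ∈ {-4, -3, -1, 1}; ∂E/∂q = -6(q + 2)(q + 3) = 0 at q ∈ {-3, -2}.
The Hessian is diagonal: diag(E_pp, E_qq). Second derivatives: E_pp(-4)=-900, E_pp(-3)=480, E_pp(-1)=-720, E_pp(1)=2400; E_qq(-3)=6, E_qq(-2)=-6.
Saddle points occur where the two diagonal entries have opposite signs: (-4, -3), (-3, -2), (-1, -3), (1, -2). Count: 4.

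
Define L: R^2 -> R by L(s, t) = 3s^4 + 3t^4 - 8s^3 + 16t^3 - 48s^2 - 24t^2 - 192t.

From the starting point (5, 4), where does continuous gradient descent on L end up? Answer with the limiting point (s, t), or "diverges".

(4, 2)

L is separable, so gradient descent decouples: s follows -∂L/∂s, t follows -∂L/∂t.
∂L/∂s = 12s(s - 4)(s + 2); at s=5 this is 420, so s decreases.
∂L/∂t = 12(t - 2)(t + 2)(t + 4); at t=4 this is 1152, so t decreases.
s converges to its nearest critical value 4 (a local min of the s-part); t converges to 2. The iterate converges to (4, 2).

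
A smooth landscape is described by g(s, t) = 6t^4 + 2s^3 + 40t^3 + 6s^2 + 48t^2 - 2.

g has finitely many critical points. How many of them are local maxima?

g separates as a function of s plus a function of t, so ∇g=0 decouples.
∂g/∂s = 6s(s + 2) = 0 at s ∈ {-2, 0}; ∂g/∂t = 24t(t + 1)(t + 4) = 0 at t ∈ {-4, -1, 0}.
The Hessian is diagonal: diag(g_ss, g_tt). Second derivatives: g_ss(-2)=-12, g_ss(0)=12; g_tt(-4)=288, g_tt(-1)=-72, g_tt(0)=96.
Local maxima occur where both diagonal entries negative: (-2, -1). Count: 1.

1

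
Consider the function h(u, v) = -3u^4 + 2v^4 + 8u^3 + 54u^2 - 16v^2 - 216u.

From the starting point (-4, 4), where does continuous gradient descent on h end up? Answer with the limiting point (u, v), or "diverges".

diverges

h is separable, so gradient descent decouples: u follows -∂h/∂u, v follows -∂h/∂v.
∂h/∂u = -12(u - 3)(u - 2)(u + 3); at u=-4 this is 504, so u decreases.
∂h/∂v = 8v(v - 2)(v + 2); at v=4 this is 384, so v decreases.
The u-coordinate has no critical point in that direction and runs off to infinity.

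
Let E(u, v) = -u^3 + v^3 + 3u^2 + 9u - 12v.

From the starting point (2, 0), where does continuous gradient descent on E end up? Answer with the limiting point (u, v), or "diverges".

(-1, 2)

E is separable, so gradient descent decouples: u follows -∂E/∂u, v follows -∂E/∂v.
∂E/∂u = -3(u - 3)(u + 1); at u=2 this is 9, so u decreases.
∂E/∂v = 3(v - 2)(v + 2); at v=0 this is -12, so v increases.
u converges to its nearest critical value -1 (a local min of the u-part); v converges to 2. The iterate converges to (-1, 2).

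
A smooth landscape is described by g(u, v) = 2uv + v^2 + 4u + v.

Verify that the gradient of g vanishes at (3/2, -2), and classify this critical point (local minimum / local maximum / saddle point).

saddle point

∇g = (2v + 4, 2u + 2v + 1); substituting (3/2, -2) gives ∇g = (0, 0), so (3/2, -2) is indeed a critical point.
The Hessian of g is constant: H = [[0, 2], [2, 2]].
det(H) = 0·2 − 2² = -4.
Since det(H) < 0, H is indefinite and the critical point is a saddle point.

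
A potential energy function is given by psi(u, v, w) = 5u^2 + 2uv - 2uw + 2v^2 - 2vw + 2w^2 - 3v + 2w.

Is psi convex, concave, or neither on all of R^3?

convex

psi is quadratic, so its Hessian is the constant matrix H = [[10, 2, -2], [2, 4, -2], [-2, -2, 4]].
Leading principal minors: 10, 36, 104.
All positive ⇒ H ≻ 0 ⇒ convex.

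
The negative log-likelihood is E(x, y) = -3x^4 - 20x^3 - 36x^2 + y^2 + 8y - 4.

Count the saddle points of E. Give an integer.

2

E separates as a function of x plus a function of y, so ∇E=0 decouples.
∂E/∂x = -12x(x + 2)(x + 3) = 0 at x ∈ {-3, -2, 0}; ∂E/∂y = 2(y + 4) = 0 at y ∈ {-4}.
The Hessian is diagonal: diag(E_xx, E_yy). Second derivatives: E_xx(-3)=-36, E_xx(-2)=24, E_xx(0)=-72; E_yy(-4)=2.
Saddle points occur where the two diagonal entries have opposite signs: (-3, -4), (0, -4). Count: 2.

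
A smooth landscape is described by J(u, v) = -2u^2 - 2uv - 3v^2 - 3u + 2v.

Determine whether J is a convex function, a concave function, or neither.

J is quadratic, so its Hessian is the constant matrix H = [[-4, -2], [-2, -6]].
det(H) = 20, tr(H) = -10.
det(H) > 0 and tr(H) < 0, so H is negative definite everywhere: concave.

concave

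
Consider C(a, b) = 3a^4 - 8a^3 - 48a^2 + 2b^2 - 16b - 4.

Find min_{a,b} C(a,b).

C(a,b) separates as P(a) + Q(b) − 4, so its minimum is min P + min Q − 4.
P'(a) = 12a(a - 4)(a + 2) vanishes at a ∈ {-2, 0, 4}; Q'(b) = 4b - 16 vanishes at b ∈ {4}.
Local minima of P (where P''>0): P(-2)=-80, P(4)=-512. Local minima of Q: Q(4)=-32.
So the global minimum of C is P(4) + Q(4) − 4 = -512 − 32 − 4 = -548, attained at (4, 4).

-548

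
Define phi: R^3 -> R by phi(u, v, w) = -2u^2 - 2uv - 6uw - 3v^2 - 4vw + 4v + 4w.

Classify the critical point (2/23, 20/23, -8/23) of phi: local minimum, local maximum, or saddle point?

saddle point

The Hessian is constant: H = [[-4, -2, -6], [-2, -6, -4], [-6, -4, 0]].
Leading principal minors: Δ₁ = -4, Δ₂ = 20, Δ₃ = 184.
The minors fit neither the all-positive nor the alternating-sign pattern, so H is indefinite: a saddle point.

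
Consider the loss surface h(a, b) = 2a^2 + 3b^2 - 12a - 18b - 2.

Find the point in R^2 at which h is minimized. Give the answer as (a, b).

(3, 3)

h(a,b) separates as P(a) + Q(b) − 2, so its minimum is min P + min Q − 2.
P'(a) = 4a - 12 vanishes at a ∈ {3}; Q'(b) = 6b - 18 vanishes at b ∈ {3}.
Local minima of P (where P''>0): P(3)=-18. Local minima of Q: Q(3)=-27.
So the global minimum of h is P(3) + Q(3) − 2 = -18 − 27 − 2 = -47, attained at (3, 3).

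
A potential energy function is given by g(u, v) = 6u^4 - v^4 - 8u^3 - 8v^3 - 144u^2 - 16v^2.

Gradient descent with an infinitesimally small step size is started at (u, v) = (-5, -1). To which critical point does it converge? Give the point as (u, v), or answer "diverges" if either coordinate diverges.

g is separable, so gradient descent decouples: u follows -∂g/∂u, v follows -∂g/∂v.
∂g/∂u = 24u(u - 4)(u + 3); at u=-5 this is -2160, so u increases.
∂g/∂v = -4v(v + 2)(v + 4); at v=-1 this is 12, so v decreases.
u converges to its nearest critical value -3 (a local min of the u-part); v converges to -2. The iterate converges to (-3, -2).

(-3, -2)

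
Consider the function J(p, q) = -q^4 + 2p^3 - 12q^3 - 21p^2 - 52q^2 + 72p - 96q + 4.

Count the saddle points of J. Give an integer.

J separates as a function of p plus a function of q, so ∇J=0 decouples.
∂J/∂p = 6(p - 4)(p - 3) = 0 at p ∈ {3, 4}; ∂J/∂q = -4(q + 2)(q + 3)(q + 4) = 0 at q ∈ {-4, -3, -2}.
The Hessian is diagonal: diag(J_pp, J_qq). Second derivatives: J_pp(3)=-6, J_pp(4)=6; J_qq(-4)=-8, J_qq(-3)=4, J_qq(-2)=-8.
Saddle points occur where the two diagonal entries have opposite signs: (3, -3), (4, -4), (4, -2). Count: 3.

3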